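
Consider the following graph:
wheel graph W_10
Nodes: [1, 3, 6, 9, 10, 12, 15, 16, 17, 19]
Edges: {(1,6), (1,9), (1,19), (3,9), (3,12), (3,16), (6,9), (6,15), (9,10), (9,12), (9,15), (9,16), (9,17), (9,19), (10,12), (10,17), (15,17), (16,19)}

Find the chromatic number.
Clique number ω(G) = 3 (lower bound: χ ≥ ω).
Odd cycle [16, 19, 1, 6, 15, 17, 10, 12, 3] needs 3 colors (χ ≥ 3).
Vertex 9 is adjacent to every vertex of [1, 3, 6, 10, 12, 15, 16, 17, 19], which already need 3 colors among themselves, so 9 needs a new color (χ ≥ 4).
The coloring below uses 4 colors, so χ(G) = 4.
A valid 4-coloring: color 1: [9]; color 2: [1, 12, 15, 16]; color 3: [3, 6, 17, 19]; color 4: [10].

χ(G) = 4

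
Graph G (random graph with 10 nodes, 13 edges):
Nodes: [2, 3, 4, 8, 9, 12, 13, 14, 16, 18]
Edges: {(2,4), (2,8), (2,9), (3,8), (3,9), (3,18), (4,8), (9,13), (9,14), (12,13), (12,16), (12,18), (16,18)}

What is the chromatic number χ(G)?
χ(G) = 3

Clique number ω(G) = 3 (lower bound: χ ≥ ω).
The clique on [2, 4, 8] has size 3, forcing χ ≥ 3, and the coloring below uses 3 colors, so χ(G) = 3.
A valid 3-coloring: color 1: [4, 9, 18]; color 2: [2, 3, 12, 14]; color 3: [8, 13, 16].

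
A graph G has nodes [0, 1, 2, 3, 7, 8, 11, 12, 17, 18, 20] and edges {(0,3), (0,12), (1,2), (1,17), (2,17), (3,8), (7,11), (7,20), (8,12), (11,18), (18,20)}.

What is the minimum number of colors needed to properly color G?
χ(G) = 3

Clique number ω(G) = 3 (lower bound: χ ≥ ω).
The clique on [1, 2, 17] has size 3, forcing χ ≥ 3, and the coloring below uses 3 colors, so χ(G) = 3.
A valid 3-coloring: color 1: [1, 3, 7, 12, 18]; color 2: [0, 2, 8, 11, 20]; color 3: [17].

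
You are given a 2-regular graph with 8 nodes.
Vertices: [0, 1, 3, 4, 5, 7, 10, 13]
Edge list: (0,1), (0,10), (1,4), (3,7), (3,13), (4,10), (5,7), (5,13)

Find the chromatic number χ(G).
Clique number ω(G) = 2 (lower bound: χ ≥ ω).
The graph is bipartite (no odd cycle), so 2 colors suffice: χ(G) = 2.
A valid 2-coloring: color 1: [1, 7, 10, 13]; color 2: [0, 3, 4, 5].

χ(G) = 2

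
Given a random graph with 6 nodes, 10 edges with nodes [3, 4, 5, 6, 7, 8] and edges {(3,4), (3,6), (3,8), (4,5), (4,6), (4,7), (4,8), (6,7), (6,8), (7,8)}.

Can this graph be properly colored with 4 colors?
A valid 4-coloring: color 1: [4]; color 2: [5, 6]; color 3: [8]; color 4: [3, 7].
(χ(G) = 4 ≤ 4.)

Yes, G is 4-colorable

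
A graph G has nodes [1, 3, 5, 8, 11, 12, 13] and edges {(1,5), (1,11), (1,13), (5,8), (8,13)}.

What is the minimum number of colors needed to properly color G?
Clique number ω(G) = 2 (lower bound: χ ≥ ω).
The graph is bipartite (no odd cycle), so 2 colors suffice: χ(G) = 2.
A valid 2-coloring: color 1: [1, 3, 8, 12]; color 2: [5, 11, 13].

χ(G) = 2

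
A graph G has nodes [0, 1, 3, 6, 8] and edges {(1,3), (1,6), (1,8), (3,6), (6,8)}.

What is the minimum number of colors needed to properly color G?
Clique number ω(G) = 3 (lower bound: χ ≥ ω).
The clique on [1, 6, 8] has size 3, forcing χ ≥ 3, and the coloring below uses 3 colors, so χ(G) = 3.
A valid 3-coloring: color 1: [0, 1]; color 2: [6]; color 3: [3, 8].

χ(G) = 3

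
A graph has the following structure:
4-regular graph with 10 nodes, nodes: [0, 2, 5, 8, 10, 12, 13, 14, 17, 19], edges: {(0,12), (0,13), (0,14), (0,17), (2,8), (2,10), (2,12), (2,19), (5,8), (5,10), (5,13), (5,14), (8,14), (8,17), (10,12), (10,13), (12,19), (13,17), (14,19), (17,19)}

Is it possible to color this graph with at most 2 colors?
No, G is not 2-colorable

The clique on vertices [0, 13, 17] has size 3 > 2, so it alone needs 3 colors.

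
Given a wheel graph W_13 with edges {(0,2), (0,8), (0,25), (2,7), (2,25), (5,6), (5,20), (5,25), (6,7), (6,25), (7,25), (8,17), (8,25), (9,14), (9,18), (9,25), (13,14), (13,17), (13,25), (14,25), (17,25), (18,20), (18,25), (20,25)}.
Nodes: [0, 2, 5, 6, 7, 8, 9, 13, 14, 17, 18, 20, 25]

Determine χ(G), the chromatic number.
Clique number ω(G) = 3 (lower bound: χ ≥ ω).
The clique on [0, 8, 25] has size 3, forcing χ ≥ 3, and the coloring below uses 3 colors, so χ(G) = 3.
A valid 3-coloring: color 1: [25]; color 2: [2, 6, 8, 9, 13, 20]; color 3: [0, 5, 7, 14, 17, 18].

χ(G) = 3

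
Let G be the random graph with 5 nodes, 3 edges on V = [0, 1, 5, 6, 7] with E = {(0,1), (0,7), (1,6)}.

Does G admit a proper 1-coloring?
No, G is not 1-colorable

Edge (0,1) forces its endpoints to differ, so 1 color is not enough.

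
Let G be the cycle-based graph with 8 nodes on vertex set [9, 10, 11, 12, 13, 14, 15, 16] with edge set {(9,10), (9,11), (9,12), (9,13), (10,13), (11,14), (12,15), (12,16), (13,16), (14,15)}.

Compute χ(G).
Clique number ω(G) = 3 (lower bound: χ ≥ ω).
The clique on [9, 10, 13] has size 3, forcing χ ≥ 3, and the coloring below uses 3 colors, so χ(G) = 3.
A valid 3-coloring: color 1: [9, 15, 16]; color 2: [12, 13, 14]; color 3: [10, 11].

χ(G) = 3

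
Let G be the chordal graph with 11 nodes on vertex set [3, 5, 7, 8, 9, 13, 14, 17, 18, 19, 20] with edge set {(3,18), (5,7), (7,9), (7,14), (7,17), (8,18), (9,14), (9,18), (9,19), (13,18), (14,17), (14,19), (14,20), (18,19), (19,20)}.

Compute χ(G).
χ(G) = 3

Clique number ω(G) = 3 (lower bound: χ ≥ ω).
The clique on [9, 14, 19] has size 3, forcing χ ≥ 3, and the coloring below uses 3 colors, so χ(G) = 3.
A valid 3-coloring: color 1: [5, 14, 18]; color 2: [3, 7, 8, 13, 19]; color 3: [9, 17, 20].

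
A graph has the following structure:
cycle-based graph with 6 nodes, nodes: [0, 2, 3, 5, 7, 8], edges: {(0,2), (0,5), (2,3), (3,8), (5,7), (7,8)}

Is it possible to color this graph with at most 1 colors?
No, G is not 1-colorable

Edge (0,2) forces its endpoints to differ, so 1 color is not enough.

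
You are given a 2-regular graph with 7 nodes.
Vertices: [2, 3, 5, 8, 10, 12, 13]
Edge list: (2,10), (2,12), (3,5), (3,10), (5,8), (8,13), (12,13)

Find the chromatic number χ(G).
Clique number ω(G) = 2 (lower bound: χ ≥ ω).
Odd cycle [10, 2, 12, 13, 8, 5, 3] needs 3 colors (χ ≥ 3).
The coloring below uses 3 colors, so χ(G) = 3.
A valid 3-coloring: color 1: [2, 5, 13]; color 2: [8, 10, 12]; color 3: [3].

χ(G) = 3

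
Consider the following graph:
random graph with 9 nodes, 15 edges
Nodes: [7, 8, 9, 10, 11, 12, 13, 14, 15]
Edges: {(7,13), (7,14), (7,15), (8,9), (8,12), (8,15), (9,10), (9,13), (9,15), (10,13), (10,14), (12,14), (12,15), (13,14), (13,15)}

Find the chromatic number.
Clique number ω(G) = 3 (lower bound: χ ≥ ω).
Odd cycle [10, 14, 7, 15, 9] needs 3 colors (χ ≥ 3).
Vertex 13 is adjacent to every vertex of [7, 9, 10, 14, 15], which already need 3 colors among themselves, so 13 needs a new color (χ ≥ 4).
The coloring below uses 4 colors, so χ(G) = 4.
A valid 4-coloring: color 1: [11, 14, 15]; color 2: [8, 13]; color 3: [7, 9, 12]; color 4: [10].

χ(G) = 4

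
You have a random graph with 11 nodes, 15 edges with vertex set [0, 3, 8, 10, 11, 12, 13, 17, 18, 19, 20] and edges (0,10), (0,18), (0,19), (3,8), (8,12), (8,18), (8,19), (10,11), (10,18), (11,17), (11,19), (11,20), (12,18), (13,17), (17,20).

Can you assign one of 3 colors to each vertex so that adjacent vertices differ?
A valid 3-coloring: color 1: [0, 8, 11, 13]; color 2: [3, 17, 18, 19]; color 3: [10, 12, 20].
(χ(G) = 3 ≤ 3.)

Yes, G is 3-colorable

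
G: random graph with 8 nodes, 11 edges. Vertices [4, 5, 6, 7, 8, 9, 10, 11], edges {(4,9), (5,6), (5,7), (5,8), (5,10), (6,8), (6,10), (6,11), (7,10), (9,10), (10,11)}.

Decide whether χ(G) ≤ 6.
A valid 6-coloring: color 1: [4, 8, 10]; color 2: [6, 7, 9]; color 3: [5, 11].
(χ(G) = 3 ≤ 6.)

Yes, G is 6-colorable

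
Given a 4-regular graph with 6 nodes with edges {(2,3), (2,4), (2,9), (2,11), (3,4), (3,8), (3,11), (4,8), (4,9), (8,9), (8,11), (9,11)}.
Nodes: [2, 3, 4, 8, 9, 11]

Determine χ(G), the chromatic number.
Clique number ω(G) = 3 (lower bound: χ ≥ ω).
The clique on [8, 9, 11] has size 3, forcing χ ≥ 3, and the coloring below uses 3 colors, so χ(G) = 3.
A valid 3-coloring: color 1: [4, 11]; color 2: [2, 8]; color 3: [3, 9].

χ(G) = 3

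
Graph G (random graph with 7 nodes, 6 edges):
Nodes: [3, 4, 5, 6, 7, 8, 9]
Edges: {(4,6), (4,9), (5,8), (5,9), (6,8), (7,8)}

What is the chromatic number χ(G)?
χ(G) = 3

Clique number ω(G) = 2 (lower bound: χ ≥ ω).
Odd cycle [4, 9, 5, 8, 6] needs 3 colors (χ ≥ 3).
The coloring below uses 3 colors, so χ(G) = 3.
A valid 3-coloring: color 1: [3, 4, 8]; color 2: [5, 6, 7]; color 3: [9].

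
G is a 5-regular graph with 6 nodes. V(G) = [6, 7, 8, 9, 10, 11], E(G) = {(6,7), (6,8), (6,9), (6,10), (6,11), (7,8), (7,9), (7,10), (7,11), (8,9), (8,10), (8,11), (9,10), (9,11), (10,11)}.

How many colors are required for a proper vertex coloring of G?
χ(G) = 6

Clique number ω(G) = 6 (lower bound: χ ≥ ω).
The clique on [6, 7, 8, 9, 10, 11] has size 6, forcing χ ≥ 6, and the coloring below uses 6 colors, so χ(G) = 6.
A valid 6-coloring: color 1: [8]; color 2: [7]; color 3: [11]; color 4: [6]; color 5: [9]; color 6: [10].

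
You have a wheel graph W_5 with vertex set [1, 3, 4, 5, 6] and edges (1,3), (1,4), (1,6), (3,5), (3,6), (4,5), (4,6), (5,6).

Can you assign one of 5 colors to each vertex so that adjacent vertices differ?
Yes, G is 5-colorable

A valid 5-coloring: color 1: [6]; color 2: [3, 4]; color 3: [1, 5].
(χ(G) = 3 ≤ 5.)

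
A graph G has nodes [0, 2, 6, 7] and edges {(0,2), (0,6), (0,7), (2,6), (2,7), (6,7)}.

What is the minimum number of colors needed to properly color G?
Clique number ω(G) = 4 (lower bound: χ ≥ ω).
The clique on [0, 2, 6, 7] has size 4, forcing χ ≥ 4, and the coloring below uses 4 colors, so χ(G) = 4.
A valid 4-coloring: color 1: [0]; color 2: [2]; color 3: [6]; color 4: [7].

χ(G) = 4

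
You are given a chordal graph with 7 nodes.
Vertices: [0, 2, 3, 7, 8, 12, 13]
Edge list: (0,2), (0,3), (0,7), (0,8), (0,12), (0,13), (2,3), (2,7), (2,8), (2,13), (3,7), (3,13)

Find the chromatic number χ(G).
χ(G) = 4

Clique number ω(G) = 4 (lower bound: χ ≥ ω).
The clique on [0, 2, 3, 13] has size 4, forcing χ ≥ 4, and the coloring below uses 4 colors, so χ(G) = 4.
A valid 4-coloring: color 1: [0]; color 2: [2, 12]; color 3: [3, 8]; color 4: [7, 13].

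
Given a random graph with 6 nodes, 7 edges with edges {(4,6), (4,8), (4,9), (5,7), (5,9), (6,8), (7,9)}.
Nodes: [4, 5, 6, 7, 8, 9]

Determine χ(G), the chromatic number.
χ(G) = 3

Clique number ω(G) = 3 (lower bound: χ ≥ ω).
The clique on [4, 6, 8] has size 3, forcing χ ≥ 3, and the coloring below uses 3 colors, so χ(G) = 3.
A valid 3-coloring: color 1: [4, 5]; color 2: [6, 9]; color 3: [7, 8].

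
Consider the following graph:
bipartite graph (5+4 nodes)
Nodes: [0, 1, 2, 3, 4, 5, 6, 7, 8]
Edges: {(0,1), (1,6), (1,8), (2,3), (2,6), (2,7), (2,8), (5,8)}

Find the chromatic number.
Clique number ω(G) = 2 (lower bound: χ ≥ ω).
The graph is bipartite (no odd cycle), so 2 colors suffice: χ(G) = 2.
A valid 2-coloring: color 1: [1, 2, 4, 5]; color 2: [0, 3, 6, 7, 8].

χ(G) = 2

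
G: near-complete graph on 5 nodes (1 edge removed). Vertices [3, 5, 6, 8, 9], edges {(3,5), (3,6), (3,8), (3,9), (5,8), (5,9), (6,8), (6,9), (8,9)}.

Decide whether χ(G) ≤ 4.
A valid 4-coloring: color 1: [9]; color 2: [8]; color 3: [3]; color 4: [5, 6].
(χ(G) = 4 ≤ 4.)

Yes, G is 4-colorable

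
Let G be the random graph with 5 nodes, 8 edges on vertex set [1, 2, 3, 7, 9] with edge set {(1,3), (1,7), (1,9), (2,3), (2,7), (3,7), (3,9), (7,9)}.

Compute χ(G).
χ(G) = 4

Clique number ω(G) = 4 (lower bound: χ ≥ ω).
The clique on [1, 3, 7, 9] has size 4, forcing χ ≥ 4, and the coloring below uses 4 colors, so χ(G) = 4.
A valid 4-coloring: color 1: [7]; color 2: [3]; color 3: [2, 9]; color 4: [1].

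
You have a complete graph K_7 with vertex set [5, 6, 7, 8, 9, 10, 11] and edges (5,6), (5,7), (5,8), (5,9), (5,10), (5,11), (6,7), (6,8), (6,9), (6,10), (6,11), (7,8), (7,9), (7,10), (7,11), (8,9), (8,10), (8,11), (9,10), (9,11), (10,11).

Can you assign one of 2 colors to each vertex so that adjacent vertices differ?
No, G is not 2-colorable

The clique on vertices [5, 6, 7, 8, 9, 10, 11] has size 7 > 2, so it alone needs 7 colors.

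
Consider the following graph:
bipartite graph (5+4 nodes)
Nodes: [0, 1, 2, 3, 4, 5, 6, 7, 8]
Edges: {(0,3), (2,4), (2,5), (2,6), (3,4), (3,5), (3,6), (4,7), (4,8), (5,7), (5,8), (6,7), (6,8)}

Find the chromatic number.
χ(G) = 2

Clique number ω(G) = 2 (lower bound: χ ≥ ω).
The graph is bipartite (no odd cycle), so 2 colors suffice: χ(G) = 2.
A valid 2-coloring: color 1: [0, 1, 4, 5, 6]; color 2: [2, 3, 7, 8].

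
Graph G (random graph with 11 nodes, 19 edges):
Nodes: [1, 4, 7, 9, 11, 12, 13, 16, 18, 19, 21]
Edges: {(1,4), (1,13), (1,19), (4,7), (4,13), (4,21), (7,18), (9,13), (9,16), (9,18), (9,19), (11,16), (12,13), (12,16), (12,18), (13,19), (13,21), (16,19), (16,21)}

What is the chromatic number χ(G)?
Clique number ω(G) = 3 (lower bound: χ ≥ ω).
The clique on [1, 13, 19] has size 3, forcing χ ≥ 3, and the coloring below uses 3 colors, so χ(G) = 3.
A valid 3-coloring: color 1: [13, 16, 18]; color 2: [1, 7, 9, 11, 12, 21]; color 3: [4, 19].

χ(G) = 3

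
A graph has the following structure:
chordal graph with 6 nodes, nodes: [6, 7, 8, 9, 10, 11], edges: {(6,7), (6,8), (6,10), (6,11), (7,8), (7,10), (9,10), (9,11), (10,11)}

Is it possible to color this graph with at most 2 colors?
No, G is not 2-colorable

The clique on vertices [9, 10, 11] has size 3 > 2, so it alone needs 3 colors.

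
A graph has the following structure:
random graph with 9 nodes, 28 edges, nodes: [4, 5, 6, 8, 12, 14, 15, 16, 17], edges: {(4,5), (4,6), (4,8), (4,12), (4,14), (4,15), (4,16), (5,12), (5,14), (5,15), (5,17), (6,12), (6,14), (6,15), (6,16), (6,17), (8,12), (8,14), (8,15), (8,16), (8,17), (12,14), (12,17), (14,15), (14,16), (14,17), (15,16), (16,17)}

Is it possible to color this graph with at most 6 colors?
Yes, G is 6-colorable

A valid 6-coloring: color 1: [14]; color 2: [4, 17]; color 3: [12, 16]; color 4: [5, 6, 8]; color 5: [15].
(χ(G) = 5 ≤ 6.)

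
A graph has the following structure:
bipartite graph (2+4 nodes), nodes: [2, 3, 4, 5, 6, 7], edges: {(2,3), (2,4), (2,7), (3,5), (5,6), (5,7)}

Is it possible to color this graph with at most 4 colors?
A valid 4-coloring: color 1: [2, 5]; color 2: [3, 4, 6, 7].
(χ(G) = 2 ≤ 4.)

Yes, G is 4-colorable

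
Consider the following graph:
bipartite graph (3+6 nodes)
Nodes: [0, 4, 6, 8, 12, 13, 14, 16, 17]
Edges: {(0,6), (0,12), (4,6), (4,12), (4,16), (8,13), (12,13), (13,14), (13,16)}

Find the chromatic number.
χ(G) = 2

Clique number ω(G) = 2 (lower bound: χ ≥ ω).
The graph is bipartite (no odd cycle), so 2 colors suffice: χ(G) = 2.
A valid 2-coloring: color 1: [0, 4, 13, 17]; color 2: [6, 8, 12, 14, 16].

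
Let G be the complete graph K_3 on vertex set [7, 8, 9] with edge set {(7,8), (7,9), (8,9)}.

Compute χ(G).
χ(G) = 3

Clique number ω(G) = 3 (lower bound: χ ≥ ω).
The clique on [7, 8, 9] has size 3, forcing χ ≥ 3, and the coloring below uses 3 colors, so χ(G) = 3.
A valid 3-coloring: color 1: [8]; color 2: [9]; color 3: [7].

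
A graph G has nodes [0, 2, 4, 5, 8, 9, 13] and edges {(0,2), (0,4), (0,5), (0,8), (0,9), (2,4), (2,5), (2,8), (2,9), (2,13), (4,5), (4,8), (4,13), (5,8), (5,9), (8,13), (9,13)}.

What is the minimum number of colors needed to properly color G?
χ(G) = 5

Clique number ω(G) = 5 (lower bound: χ ≥ ω).
The clique on [0, 2, 4, 5, 8] has size 5, forcing χ ≥ 5, and the coloring below uses 5 colors, so χ(G) = 5.
A valid 5-coloring: color 1: [2]; color 2: [5, 13]; color 3: [0]; color 4: [4, 9]; color 5: [8].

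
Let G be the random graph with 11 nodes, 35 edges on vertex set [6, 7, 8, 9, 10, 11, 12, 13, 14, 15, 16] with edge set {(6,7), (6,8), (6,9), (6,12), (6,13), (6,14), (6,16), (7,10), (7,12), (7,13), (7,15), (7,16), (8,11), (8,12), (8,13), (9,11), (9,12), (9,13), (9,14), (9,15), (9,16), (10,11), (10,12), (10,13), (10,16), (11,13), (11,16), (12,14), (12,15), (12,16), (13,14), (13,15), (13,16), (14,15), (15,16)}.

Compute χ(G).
Clique number ω(G) = 4 (lower bound: χ ≥ ω).
Odd cycle [11, 10, 7, 15, 9] needs 3 colors (χ ≥ 3).
Vertex 16 is adjacent to every vertex of [7, 9, 10, 11, 15], which already need 3 colors among themselves, so 16 needs a new color (χ ≥ 4).
Vertex 13 is adjacent to every vertex of [7, 9, 10, 11, 15, 16], which already need 4 colors among themselves, so 13 needs a new color (χ ≥ 5).
The coloring below uses 5 colors, so χ(G) = 5.
A valid 5-coloring: color 1: [12, 13]; color 2: [8, 14, 16]; color 3: [9, 10]; color 4: [6, 11, 15]; color 5: [7].

χ(G) = 5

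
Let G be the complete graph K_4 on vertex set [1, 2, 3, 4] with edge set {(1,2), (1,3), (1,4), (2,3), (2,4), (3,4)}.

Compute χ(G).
Clique number ω(G) = 4 (lower bound: χ ≥ ω).
The clique on [1, 2, 3, 4] has size 4, forcing χ ≥ 4, and the coloring below uses 4 colors, so χ(G) = 4.
A valid 4-coloring: color 1: [4]; color 2: [3]; color 3: [1]; color 4: [2].

χ(G) = 4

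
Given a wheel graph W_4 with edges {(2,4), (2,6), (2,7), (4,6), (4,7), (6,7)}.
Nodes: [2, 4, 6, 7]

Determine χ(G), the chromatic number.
Clique number ω(G) = 4 (lower bound: χ ≥ ω).
The clique on [2, 4, 6, 7] has size 4, forcing χ ≥ 4, and the coloring below uses 4 colors, so χ(G) = 4.
A valid 4-coloring: color 1: [4]; color 2: [7]; color 3: [2]; color 4: [6].

χ(G) = 4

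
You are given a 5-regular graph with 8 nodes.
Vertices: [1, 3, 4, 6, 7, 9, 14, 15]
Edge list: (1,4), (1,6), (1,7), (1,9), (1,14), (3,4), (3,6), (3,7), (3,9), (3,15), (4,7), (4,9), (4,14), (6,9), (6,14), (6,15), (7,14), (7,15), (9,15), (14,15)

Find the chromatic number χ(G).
Clique number ω(G) = 4 (lower bound: χ ≥ ω).
The clique on [1, 4, 7, 14] has size 4, forcing χ ≥ 4, and the coloring below uses 4 colors, so χ(G) = 4.
A valid 4-coloring: color 1: [1, 3]; color 2: [4, 15]; color 3: [6, 7]; color 4: [9, 14].

χ(G) = 4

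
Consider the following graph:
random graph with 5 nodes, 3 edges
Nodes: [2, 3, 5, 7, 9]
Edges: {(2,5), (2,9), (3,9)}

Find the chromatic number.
Clique number ω(G) = 2 (lower bound: χ ≥ ω).
The graph is bipartite (no odd cycle), so 2 colors suffice: χ(G) = 2.
A valid 2-coloring: color 1: [5, 7, 9]; color 2: [2, 3].

χ(G) = 2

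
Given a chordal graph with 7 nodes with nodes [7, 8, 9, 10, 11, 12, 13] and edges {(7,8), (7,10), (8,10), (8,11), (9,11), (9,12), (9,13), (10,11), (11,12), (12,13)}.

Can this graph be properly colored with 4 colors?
Yes, G is 4-colorable

A valid 4-coloring: color 1: [7, 11, 13]; color 2: [10, 12]; color 3: [8, 9].
(χ(G) = 3 ≤ 4.)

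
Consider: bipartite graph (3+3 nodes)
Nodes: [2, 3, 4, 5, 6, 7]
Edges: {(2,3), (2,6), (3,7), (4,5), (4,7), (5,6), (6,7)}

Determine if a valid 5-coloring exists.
Yes, G is 5-colorable

A valid 5-coloring: color 1: [2, 5, 7]; color 2: [3, 4, 6].
(χ(G) = 2 ≤ 5.)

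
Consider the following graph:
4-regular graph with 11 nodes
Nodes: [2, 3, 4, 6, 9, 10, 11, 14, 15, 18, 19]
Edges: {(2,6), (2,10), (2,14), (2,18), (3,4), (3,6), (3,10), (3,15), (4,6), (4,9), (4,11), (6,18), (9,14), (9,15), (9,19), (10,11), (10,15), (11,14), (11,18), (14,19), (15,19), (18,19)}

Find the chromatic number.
χ(G) = 3

Clique number ω(G) = 3 (lower bound: χ ≥ ω).
The clique on [2, 6, 18] has size 3, forcing χ ≥ 3, and the coloring below uses 3 colors, so χ(G) = 3.
A valid 3-coloring: color 1: [4, 14, 15, 18]; color 2: [6, 9, 10]; color 3: [2, 3, 11, 19].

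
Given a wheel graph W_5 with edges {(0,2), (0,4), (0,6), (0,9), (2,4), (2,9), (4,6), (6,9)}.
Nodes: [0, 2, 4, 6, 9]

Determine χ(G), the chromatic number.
Clique number ω(G) = 3 (lower bound: χ ≥ ω).
The clique on [0, 2, 9] has size 3, forcing χ ≥ 3, and the coloring below uses 3 colors, so χ(G) = 3.
A valid 3-coloring: color 1: [0]; color 2: [2, 6]; color 3: [4, 9].

χ(G) = 3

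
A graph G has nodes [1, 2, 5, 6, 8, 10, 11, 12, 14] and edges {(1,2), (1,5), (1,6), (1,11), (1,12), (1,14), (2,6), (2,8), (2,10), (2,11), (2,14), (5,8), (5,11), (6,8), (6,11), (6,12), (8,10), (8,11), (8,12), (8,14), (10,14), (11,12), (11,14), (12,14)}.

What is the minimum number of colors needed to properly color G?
χ(G) = 4

Clique number ω(G) = 4 (lower bound: χ ≥ ω).
The clique on [2, 8, 10, 14] has size 4, forcing χ ≥ 4, and the coloring below uses 4 colors, so χ(G) = 4.
A valid 4-coloring: color 1: [1, 8]; color 2: [10, 11]; color 3: [5, 6, 14]; color 4: [2, 12].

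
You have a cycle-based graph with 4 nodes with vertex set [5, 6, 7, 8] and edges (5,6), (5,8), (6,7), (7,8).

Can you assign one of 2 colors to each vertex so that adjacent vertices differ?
Yes, G is 2-colorable

A valid 2-coloring: color 1: [6, 8]; color 2: [5, 7].
(χ(G) = 2 ≤ 2.)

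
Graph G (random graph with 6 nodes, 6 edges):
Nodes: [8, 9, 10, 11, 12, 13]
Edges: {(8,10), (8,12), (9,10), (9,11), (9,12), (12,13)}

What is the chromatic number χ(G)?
χ(G) = 2

Clique number ω(G) = 2 (lower bound: χ ≥ ω).
The graph is bipartite (no odd cycle), so 2 colors suffice: χ(G) = 2.
A valid 2-coloring: color 1: [8, 9, 13]; color 2: [10, 11, 12].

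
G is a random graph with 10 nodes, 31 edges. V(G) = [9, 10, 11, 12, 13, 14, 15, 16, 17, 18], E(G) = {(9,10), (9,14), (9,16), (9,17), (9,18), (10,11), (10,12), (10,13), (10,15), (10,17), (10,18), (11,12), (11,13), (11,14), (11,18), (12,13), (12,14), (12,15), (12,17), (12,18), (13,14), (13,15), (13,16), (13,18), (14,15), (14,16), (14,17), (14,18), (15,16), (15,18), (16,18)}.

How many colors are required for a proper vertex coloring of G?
χ(G) = 5

Clique number ω(G) = 5 (lower bound: χ ≥ ω).
The clique on [10, 11, 12, 13, 18] has size 5, forcing χ ≥ 5, and the coloring below uses 5 colors, so χ(G) = 5.
A valid 5-coloring: color 1: [17, 18]; color 2: [10, 14]; color 3: [9, 13]; color 4: [12, 16]; color 5: [11, 15].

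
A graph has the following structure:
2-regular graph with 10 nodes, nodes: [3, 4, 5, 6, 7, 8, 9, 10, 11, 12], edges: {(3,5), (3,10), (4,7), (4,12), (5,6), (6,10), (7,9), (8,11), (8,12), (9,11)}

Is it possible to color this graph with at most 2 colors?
A valid 2-coloring: color 1: [5, 7, 10, 11, 12]; color 2: [3, 4, 6, 8, 9].
(χ(G) = 2 ≤ 2.)

Yes, G is 2-colorable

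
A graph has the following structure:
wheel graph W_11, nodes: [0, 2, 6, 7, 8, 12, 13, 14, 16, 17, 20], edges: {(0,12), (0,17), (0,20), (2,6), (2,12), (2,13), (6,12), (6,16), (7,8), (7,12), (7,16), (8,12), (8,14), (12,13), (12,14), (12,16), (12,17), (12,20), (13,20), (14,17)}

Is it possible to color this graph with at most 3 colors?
A valid 3-coloring: color 1: [12]; color 2: [0, 6, 7, 13, 14]; color 3: [2, 8, 16, 17, 20].
(χ(G) = 3 ≤ 3.)

Yes, G is 3-colorable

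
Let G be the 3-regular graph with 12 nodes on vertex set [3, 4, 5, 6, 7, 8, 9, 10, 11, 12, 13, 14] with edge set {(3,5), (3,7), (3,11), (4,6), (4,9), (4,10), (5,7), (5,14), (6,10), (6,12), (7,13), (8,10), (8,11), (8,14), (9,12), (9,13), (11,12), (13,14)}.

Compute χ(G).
χ(G) = 3

Clique number ω(G) = 3 (lower bound: χ ≥ ω).
The clique on [3, 5, 7] has size 3, forcing χ ≥ 3, and the coloring below uses 3 colors, so χ(G) = 3.
A valid 3-coloring: color 1: [6, 7, 9, 11, 14]; color 2: [3, 10, 12, 13]; color 3: [4, 5, 8].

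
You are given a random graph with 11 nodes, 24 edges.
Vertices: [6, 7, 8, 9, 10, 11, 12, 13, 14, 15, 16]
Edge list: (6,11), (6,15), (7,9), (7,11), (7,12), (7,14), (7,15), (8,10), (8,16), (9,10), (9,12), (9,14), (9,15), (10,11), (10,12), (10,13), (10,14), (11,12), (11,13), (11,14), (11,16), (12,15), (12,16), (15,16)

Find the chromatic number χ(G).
χ(G) = 4

Clique number ω(G) = 4 (lower bound: χ ≥ ω).
The clique on [7, 9, 12, 15] has size 4, forcing χ ≥ 4, and the coloring below uses 4 colors, so χ(G) = 4.
A valid 4-coloring: color 1: [8, 11, 15]; color 2: [6, 12, 13, 14]; color 3: [7, 10, 16]; color 4: [9].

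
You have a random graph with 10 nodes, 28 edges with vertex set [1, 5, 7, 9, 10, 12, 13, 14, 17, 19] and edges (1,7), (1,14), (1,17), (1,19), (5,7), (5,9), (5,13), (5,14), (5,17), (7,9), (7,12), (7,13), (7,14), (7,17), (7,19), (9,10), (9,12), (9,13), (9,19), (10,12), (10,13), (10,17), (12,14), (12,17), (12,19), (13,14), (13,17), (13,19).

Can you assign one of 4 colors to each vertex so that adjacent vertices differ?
A valid 4-coloring: color 1: [7, 10]; color 2: [1, 12, 13]; color 3: [9, 14, 17]; color 4: [5, 19].
(χ(G) = 4 ≤ 4.)

Yes, G is 4-colorable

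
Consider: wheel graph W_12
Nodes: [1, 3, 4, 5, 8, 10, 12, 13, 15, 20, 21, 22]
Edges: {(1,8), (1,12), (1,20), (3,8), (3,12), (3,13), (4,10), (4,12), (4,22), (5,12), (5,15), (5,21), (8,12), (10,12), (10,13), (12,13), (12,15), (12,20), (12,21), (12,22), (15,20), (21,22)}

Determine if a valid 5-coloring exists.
Yes, G is 5-colorable

A valid 5-coloring: color 1: [12]; color 2: [4, 8, 13, 20, 21]; color 3: [1, 3, 5, 10, 22]; color 4: [15].
(χ(G) = 4 ≤ 5.)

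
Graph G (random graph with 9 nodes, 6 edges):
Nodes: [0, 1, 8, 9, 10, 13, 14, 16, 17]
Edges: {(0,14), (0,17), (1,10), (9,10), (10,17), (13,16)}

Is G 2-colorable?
Yes, G is 2-colorable

A valid 2-coloring: color 1: [0, 8, 10, 16]; color 2: [1, 9, 13, 14, 17].
(χ(G) = 2 ≤ 2.)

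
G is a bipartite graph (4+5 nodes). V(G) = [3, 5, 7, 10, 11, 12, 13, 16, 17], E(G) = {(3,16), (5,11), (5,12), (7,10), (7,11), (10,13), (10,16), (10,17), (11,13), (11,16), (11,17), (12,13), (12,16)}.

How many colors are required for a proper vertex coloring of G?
Clique number ω(G) = 2 (lower bound: χ ≥ ω).
The graph is bipartite (no odd cycle), so 2 colors suffice: χ(G) = 2.
A valid 2-coloring: color 1: [3, 10, 11, 12]; color 2: [5, 7, 13, 16, 17].

χ(G) = 2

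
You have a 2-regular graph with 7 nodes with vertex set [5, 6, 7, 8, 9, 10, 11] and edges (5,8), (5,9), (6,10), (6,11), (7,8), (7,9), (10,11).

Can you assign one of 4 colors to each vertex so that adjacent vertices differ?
Yes, G is 4-colorable

A valid 4-coloring: color 1: [5, 7, 10]; color 2: [8, 9, 11]; color 3: [6].
(χ(G) = 3 ≤ 4.)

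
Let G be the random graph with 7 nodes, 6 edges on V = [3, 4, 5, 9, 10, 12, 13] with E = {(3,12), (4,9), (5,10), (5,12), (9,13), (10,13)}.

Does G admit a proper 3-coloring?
A valid 3-coloring: color 1: [3, 4, 5, 13]; color 2: [9, 10, 12].
(χ(G) = 2 ≤ 3.)

Yes, G is 3-colorable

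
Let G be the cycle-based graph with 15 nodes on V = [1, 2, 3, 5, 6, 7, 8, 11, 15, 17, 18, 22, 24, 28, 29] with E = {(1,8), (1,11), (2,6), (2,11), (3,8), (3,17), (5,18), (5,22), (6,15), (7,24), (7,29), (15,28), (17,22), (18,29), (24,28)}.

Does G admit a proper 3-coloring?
Yes, G is 3-colorable

A valid 3-coloring: color 1: [1, 2, 3, 15, 22, 24, 29]; color 2: [5, 6, 7, 8, 11, 17, 28]; color 3: [18].
(χ(G) = 3 ≤ 3.)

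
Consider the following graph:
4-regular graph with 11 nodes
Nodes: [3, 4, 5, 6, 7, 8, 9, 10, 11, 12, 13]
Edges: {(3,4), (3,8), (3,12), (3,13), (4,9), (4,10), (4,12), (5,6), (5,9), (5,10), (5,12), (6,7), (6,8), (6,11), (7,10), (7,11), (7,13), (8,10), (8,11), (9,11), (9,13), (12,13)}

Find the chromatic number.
Clique number ω(G) = 3 (lower bound: χ ≥ ω).
The clique on [3, 4, 12] has size 3, forcing χ ≥ 3, and the coloring below uses 3 colors, so χ(G) = 3.
A valid 3-coloring: color 1: [4, 5, 11, 13]; color 2: [7, 8, 9, 12]; color 3: [3, 6, 10].

χ(G) = 3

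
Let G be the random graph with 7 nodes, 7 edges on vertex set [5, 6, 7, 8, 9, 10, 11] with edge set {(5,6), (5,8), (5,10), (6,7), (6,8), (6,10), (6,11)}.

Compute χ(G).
Clique number ω(G) = 3 (lower bound: χ ≥ ω).
The clique on [5, 6, 8] has size 3, forcing χ ≥ 3, and the coloring below uses 3 colors, so χ(G) = 3.
A valid 3-coloring: color 1: [6, 9]; color 2: [5, 7, 11]; color 3: [8, 10].

χ(G) = 3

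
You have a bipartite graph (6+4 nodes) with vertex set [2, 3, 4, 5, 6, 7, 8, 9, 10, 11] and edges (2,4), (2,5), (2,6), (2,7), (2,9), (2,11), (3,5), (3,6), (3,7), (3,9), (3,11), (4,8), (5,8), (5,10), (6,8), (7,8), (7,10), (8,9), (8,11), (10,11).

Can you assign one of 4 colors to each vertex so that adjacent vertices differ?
Yes, G is 4-colorable

A valid 4-coloring: color 1: [2, 3, 8, 10]; color 2: [4, 5, 6, 7, 9, 11].
(χ(G) = 2 ≤ 4.)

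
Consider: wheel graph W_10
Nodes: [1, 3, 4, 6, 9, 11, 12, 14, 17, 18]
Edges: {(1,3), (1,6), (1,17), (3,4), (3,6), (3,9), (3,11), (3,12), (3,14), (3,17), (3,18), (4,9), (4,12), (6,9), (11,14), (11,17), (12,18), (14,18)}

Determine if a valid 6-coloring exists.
Yes, G is 6-colorable

A valid 6-coloring: color 1: [3]; color 2: [1, 4, 11, 18]; color 3: [9, 12, 14, 17]; color 4: [6].
(χ(G) = 4 ≤ 6.)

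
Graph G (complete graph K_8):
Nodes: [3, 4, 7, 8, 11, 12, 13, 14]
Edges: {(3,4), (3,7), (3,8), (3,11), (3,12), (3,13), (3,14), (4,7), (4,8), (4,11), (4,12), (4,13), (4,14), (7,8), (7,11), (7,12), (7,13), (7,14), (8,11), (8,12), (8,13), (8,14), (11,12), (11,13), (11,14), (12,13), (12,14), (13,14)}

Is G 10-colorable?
A valid 10-coloring: color 1: [11]; color 2: [14]; color 3: [7]; color 4: [8]; color 5: [12]; color 6: [3]; color 7: [4]; color 8: [13].
(χ(G) = 8 ≤ 10.)

Yes, G is 10-colorable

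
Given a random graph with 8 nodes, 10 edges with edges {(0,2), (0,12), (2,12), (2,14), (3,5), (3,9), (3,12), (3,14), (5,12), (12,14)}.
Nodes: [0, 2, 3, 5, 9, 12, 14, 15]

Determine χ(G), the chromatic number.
Clique number ω(G) = 3 (lower bound: χ ≥ ω).
The clique on [0, 2, 12] has size 3, forcing χ ≥ 3, and the coloring below uses 3 colors, so χ(G) = 3.
A valid 3-coloring: color 1: [9, 12, 15]; color 2: [2, 3]; color 3: [0, 5, 14].

χ(G) = 3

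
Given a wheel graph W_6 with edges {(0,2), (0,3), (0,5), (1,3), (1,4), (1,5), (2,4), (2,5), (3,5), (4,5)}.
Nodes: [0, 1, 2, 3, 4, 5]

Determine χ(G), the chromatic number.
χ(G) = 4

Clique number ω(G) = 3 (lower bound: χ ≥ ω).
Odd cycle [1, 4, 2, 0, 3] needs 3 colors (χ ≥ 3).
Vertex 5 is adjacent to every vertex of [0, 1, 2, 3, 4], which already need 3 colors among themselves, so 5 needs a new color (χ ≥ 4).
The coloring below uses 4 colors, so χ(G) = 4.
A valid 4-coloring: color 1: [5]; color 2: [0, 1]; color 3: [3, 4]; color 4: [2].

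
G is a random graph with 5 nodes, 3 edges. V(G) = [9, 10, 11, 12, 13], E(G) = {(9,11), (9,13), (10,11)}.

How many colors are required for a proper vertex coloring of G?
χ(G) = 2

Clique number ω(G) = 2 (lower bound: χ ≥ ω).
The graph is bipartite (no odd cycle), so 2 colors suffice: χ(G) = 2.
A valid 2-coloring: color 1: [11, 12, 13]; color 2: [9, 10].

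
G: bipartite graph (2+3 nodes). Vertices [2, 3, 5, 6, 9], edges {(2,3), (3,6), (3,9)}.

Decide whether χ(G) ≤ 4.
Yes, G is 4-colorable

A valid 4-coloring: color 1: [3, 5]; color 2: [2, 6, 9].
(χ(G) = 2 ≤ 4.)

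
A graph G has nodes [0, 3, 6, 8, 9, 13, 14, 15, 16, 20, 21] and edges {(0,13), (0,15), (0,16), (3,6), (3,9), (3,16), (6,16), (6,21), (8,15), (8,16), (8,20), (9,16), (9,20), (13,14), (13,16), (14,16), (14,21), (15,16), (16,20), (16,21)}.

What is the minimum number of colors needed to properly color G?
χ(G) = 3

Clique number ω(G) = 3 (lower bound: χ ≥ ω).
The clique on [0, 13, 16] has size 3, forcing χ ≥ 3, and the coloring below uses 3 colors, so χ(G) = 3.
A valid 3-coloring: color 1: [16]; color 2: [0, 6, 8, 9, 14]; color 3: [3, 13, 15, 20, 21].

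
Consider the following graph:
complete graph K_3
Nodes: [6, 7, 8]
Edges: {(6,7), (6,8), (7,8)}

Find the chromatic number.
Clique number ω(G) = 3 (lower bound: χ ≥ ω).
The clique on [6, 7, 8] has size 3, forcing χ ≥ 3, and the coloring below uses 3 colors, so χ(G) = 3.
A valid 3-coloring: color 1: [6]; color 2: [7]; color 3: [8].

χ(G) = 3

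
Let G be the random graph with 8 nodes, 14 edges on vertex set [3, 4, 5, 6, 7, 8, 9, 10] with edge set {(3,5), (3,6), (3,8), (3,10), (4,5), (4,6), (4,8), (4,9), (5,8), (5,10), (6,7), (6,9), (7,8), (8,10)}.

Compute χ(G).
χ(G) = 4

Clique number ω(G) = 4 (lower bound: χ ≥ ω).
The clique on [3, 5, 8, 10] has size 4, forcing χ ≥ 4, and the coloring below uses 4 colors, so χ(G) = 4.
A valid 4-coloring: color 1: [6, 8]; color 2: [5, 7, 9]; color 3: [3, 4]; color 4: [10].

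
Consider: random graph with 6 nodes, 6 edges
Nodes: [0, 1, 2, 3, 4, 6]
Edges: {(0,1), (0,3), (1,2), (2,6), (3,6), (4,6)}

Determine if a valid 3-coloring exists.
A valid 3-coloring: color 1: [0, 6]; color 2: [1, 3, 4]; color 3: [2].
(χ(G) = 3 ≤ 3.)

Yes, G is 3-colorable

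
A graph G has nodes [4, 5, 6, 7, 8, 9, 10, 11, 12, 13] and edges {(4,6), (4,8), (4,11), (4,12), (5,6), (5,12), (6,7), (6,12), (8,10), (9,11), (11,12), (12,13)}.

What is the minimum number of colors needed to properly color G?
Clique number ω(G) = 3 (lower bound: χ ≥ ω).
The clique on [4, 11, 12] has size 3, forcing χ ≥ 3, and the coloring below uses 3 colors, so χ(G) = 3.
A valid 3-coloring: color 1: [7, 8, 9, 12]; color 2: [4, 5, 10, 13]; color 3: [6, 11].

χ(G) = 3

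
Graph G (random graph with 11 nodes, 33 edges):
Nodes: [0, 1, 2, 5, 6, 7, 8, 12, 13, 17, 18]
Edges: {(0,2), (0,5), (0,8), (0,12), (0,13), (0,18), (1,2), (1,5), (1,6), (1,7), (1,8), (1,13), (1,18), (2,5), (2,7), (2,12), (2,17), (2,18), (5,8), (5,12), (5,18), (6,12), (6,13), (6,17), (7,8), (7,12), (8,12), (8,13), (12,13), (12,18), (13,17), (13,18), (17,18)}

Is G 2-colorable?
No, G is not 2-colorable

The clique on vertices [0, 2, 5, 12, 18] has size 5 > 2, so it alone needs 5 colors.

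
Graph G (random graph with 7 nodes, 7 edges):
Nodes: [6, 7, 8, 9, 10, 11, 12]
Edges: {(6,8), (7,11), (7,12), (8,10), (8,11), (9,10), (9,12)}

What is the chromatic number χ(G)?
χ(G) = 2

Clique number ω(G) = 2 (lower bound: χ ≥ ω).
The graph is bipartite (no odd cycle), so 2 colors suffice: χ(G) = 2.
A valid 2-coloring: color 1: [7, 8, 9]; color 2: [6, 10, 11, 12].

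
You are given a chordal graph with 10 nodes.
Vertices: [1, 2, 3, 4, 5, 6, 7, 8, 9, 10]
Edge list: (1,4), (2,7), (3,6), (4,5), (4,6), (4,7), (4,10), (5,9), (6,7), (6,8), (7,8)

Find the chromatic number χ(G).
χ(G) = 3

Clique number ω(G) = 3 (lower bound: χ ≥ ω).
The clique on [4, 6, 7] has size 3, forcing χ ≥ 3, and the coloring below uses 3 colors, so χ(G) = 3.
A valid 3-coloring: color 1: [2, 3, 4, 8, 9]; color 2: [1, 5, 7, 10]; color 3: [6].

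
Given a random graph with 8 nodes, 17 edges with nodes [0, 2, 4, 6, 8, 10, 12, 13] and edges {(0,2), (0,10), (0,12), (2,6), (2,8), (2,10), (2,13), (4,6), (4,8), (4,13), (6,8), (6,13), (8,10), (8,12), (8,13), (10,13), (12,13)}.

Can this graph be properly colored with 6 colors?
A valid 6-coloring: color 1: [0, 8]; color 2: [13]; color 3: [2, 4, 12]; color 4: [6, 10].
(χ(G) = 4 ≤ 6.)

Yes, G is 6-colorable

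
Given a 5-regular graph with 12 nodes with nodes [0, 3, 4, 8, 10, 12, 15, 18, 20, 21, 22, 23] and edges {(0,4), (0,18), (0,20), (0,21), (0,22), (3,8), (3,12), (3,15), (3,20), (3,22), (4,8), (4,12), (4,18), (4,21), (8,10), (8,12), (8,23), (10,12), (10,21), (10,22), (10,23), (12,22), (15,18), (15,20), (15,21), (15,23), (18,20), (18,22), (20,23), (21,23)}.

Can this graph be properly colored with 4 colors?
A valid 4-coloring: color 1: [3, 10, 18]; color 2: [0, 12, 23]; color 3: [8, 20, 21, 22]; color 4: [4, 15].
(χ(G) = 4 ≤ 4.)

Yes, G is 4-colorable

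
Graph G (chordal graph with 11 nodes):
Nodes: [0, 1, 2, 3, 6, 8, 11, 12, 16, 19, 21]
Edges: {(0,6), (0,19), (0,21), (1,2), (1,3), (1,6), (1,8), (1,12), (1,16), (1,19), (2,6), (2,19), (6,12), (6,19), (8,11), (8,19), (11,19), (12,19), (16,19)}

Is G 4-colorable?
A valid 4-coloring: color 1: [3, 19, 21]; color 2: [0, 1, 11]; color 3: [6, 8, 16]; color 4: [2, 12].
(χ(G) = 4 ≤ 4.)

Yes, G is 4-colorable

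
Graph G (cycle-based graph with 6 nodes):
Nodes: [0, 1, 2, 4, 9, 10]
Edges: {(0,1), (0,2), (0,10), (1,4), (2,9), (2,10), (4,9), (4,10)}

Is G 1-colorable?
The clique on vertices [0, 2, 10] has size 3 > 1, so it alone needs 3 colors.

No, G is not 1-colorable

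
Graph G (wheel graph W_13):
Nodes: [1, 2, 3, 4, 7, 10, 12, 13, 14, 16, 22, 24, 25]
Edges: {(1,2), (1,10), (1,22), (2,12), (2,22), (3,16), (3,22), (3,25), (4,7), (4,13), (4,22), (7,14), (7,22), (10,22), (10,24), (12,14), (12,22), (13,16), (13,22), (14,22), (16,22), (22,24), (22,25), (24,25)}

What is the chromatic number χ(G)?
χ(G) = 3

Clique number ω(G) = 3 (lower bound: χ ≥ ω).
The clique on [1, 10, 22] has size 3, forcing χ ≥ 3, and the coloring below uses 3 colors, so χ(G) = 3.
A valid 3-coloring: color 1: [22]; color 2: [1, 3, 7, 12, 13, 24]; color 3: [2, 4, 10, 14, 16, 25].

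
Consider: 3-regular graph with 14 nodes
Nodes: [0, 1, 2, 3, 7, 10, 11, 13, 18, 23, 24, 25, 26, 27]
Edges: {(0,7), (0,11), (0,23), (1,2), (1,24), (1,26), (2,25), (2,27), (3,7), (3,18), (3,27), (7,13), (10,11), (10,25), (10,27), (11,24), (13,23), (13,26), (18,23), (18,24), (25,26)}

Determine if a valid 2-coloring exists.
Odd cycle [0, 7, 13, 26, 1, 24, 11] needs 3 colors (χ ≥ 3).
Hence χ(G) ≥ 3 > 2, so no proper 2-coloring exists.

No, G is not 2-colorable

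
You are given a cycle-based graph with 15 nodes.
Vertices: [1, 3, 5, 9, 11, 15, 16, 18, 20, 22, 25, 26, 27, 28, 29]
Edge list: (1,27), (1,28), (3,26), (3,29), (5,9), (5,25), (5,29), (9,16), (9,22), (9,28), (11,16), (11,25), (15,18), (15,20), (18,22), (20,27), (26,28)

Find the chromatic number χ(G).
χ(G) = 3

Clique number ω(G) = 2 (lower bound: χ ≥ ω).
Odd cycle [16, 11, 25, 5, 29, 3, 26, 28, 9] needs 3 colors (χ ≥ 3).
The coloring below uses 3 colors, so χ(G) = 3.
A valid 3-coloring: color 1: [1, 9, 11, 18, 20, 26, 29]; color 2: [3, 5, 15, 16, 22, 27, 28]; color 3: [25].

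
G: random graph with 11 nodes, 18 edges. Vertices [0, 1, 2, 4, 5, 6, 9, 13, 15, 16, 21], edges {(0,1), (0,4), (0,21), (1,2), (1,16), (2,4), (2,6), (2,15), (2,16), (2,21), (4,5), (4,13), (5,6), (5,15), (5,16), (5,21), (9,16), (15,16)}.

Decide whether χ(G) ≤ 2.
No, G is not 2-colorable

The clique on vertices [1, 2, 16] has size 3 > 2, so it alone needs 3 colors.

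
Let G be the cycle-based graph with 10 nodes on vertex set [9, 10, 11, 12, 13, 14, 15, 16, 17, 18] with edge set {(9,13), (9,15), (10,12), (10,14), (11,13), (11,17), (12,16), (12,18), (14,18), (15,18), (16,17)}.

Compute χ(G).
χ(G) = 2

Clique number ω(G) = 2 (lower bound: χ ≥ ω).
The graph is bipartite (no odd cycle), so 2 colors suffice: χ(G) = 2.
A valid 2-coloring: color 1: [9, 10, 11, 16, 18]; color 2: [12, 13, 14, 15, 17].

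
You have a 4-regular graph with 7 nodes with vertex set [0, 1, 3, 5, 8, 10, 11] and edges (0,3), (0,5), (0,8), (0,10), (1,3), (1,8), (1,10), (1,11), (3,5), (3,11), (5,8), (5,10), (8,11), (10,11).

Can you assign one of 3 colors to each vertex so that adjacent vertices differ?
Yes, G is 3-colorable

A valid 3-coloring: color 1: [3, 8, 10]; color 2: [0, 1]; color 3: [5, 11].
(χ(G) = 3 ≤ 3.)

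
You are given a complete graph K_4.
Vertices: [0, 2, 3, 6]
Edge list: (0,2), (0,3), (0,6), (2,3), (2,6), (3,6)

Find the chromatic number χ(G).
Clique number ω(G) = 4 (lower bound: χ ≥ ω).
The clique on [0, 2, 3, 6] has size 4, forcing χ ≥ 4, and the coloring below uses 4 colors, so χ(G) = 4.
A valid 4-coloring: color 1: [2]; color 2: [6]; color 3: [0]; color 4: [3].

χ(G) = 4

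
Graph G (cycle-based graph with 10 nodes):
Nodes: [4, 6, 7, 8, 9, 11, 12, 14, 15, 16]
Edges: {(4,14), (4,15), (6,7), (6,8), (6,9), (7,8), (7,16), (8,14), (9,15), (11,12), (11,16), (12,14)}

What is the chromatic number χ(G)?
χ(G) = 3

Clique number ω(G) = 3 (lower bound: χ ≥ ω).
The clique on [6, 7, 8] has size 3, forcing χ ≥ 3, and the coloring below uses 3 colors, so χ(G) = 3.
A valid 3-coloring: color 1: [7, 9, 11, 14]; color 2: [8, 12, 15, 16]; color 3: [4, 6].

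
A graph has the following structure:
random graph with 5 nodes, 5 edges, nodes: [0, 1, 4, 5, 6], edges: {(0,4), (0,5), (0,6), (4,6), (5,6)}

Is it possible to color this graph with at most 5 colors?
Yes, G is 5-colorable

A valid 5-coloring: color 1: [0, 1]; color 2: [6]; color 3: [4, 5].
(χ(G) = 3 ≤ 5.)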